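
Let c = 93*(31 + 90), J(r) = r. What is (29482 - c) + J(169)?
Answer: 18398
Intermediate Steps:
c = 11253 (c = 93*121 = 11253)
(29482 - c) + J(169) = (29482 - 1*11253) + 169 = (29482 - 11253) + 169 = 18229 + 169 = 18398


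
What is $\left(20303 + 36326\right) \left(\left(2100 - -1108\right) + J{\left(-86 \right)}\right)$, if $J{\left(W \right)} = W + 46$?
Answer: $179400672$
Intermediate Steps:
$J{\left(W \right)} = 46 + W$
$\left(20303 + 36326\right) \left(\left(2100 - -1108\right) + J{\left(-86 \right)}\right) = \left(20303 + 36326\right) \left(\left(2100 - -1108\right) + \left(46 - 86\right)\right) = 56629 \left(\left(2100 + 1108\right) - 40\right) = 56629 \left(3208 - 40\right) = 56629 \cdot 3168 = 179400672$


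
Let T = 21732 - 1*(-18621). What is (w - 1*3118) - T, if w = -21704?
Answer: -65175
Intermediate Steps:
T = 40353 (T = 21732 + 18621 = 40353)
(w - 1*3118) - T = (-21704 - 1*3118) - 1*40353 = (-21704 - 3118) - 40353 = -24822 - 40353 = -65175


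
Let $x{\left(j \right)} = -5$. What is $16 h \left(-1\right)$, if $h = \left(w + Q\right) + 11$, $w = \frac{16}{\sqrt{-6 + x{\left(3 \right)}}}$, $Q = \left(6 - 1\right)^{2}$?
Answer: $-576 + \frac{256 i \sqrt{11}}{11} \approx -576.0 + 77.187 i$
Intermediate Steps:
$Q = 25$ ($Q = 5^{2} = 25$)
$w = - \frac{16 i \sqrt{11}}{11}$ ($w = \frac{16}{\sqrt{-6 - 5}} = \frac{16}{\sqrt{-11}} = \frac{16}{i \sqrt{11}} = 16 \left(- \frac{i \sqrt{11}}{11}\right) = - \frac{16 i \sqrt{11}}{11} \approx - 4.8242 i$)
$h = 36 - \frac{16 i \sqrt{11}}{11}$ ($h = \left(- \frac{16 i \sqrt{11}}{11} + 25\right) + 11 = \left(25 - \frac{16 i \sqrt{11}}{11}\right) + 11 = 36 - \frac{16 i \sqrt{11}}{11} \approx 36.0 - 4.8242 i$)
$16 h \left(-1\right) = 16 \left(36 - \frac{16 i \sqrt{11}}{11}\right) \left(-1\right) = \left(576 - \frac{256 i \sqrt{11}}{11}\right) \left(-1\right) = -576 + \frac{256 i \sqrt{11}}{11}$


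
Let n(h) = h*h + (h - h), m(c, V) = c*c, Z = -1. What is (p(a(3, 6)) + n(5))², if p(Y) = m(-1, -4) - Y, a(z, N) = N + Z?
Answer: 441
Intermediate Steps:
m(c, V) = c²
a(z, N) = -1 + N (a(z, N) = N - 1 = -1 + N)
n(h) = h² (n(h) = h² + 0 = h²)
p(Y) = 1 - Y (p(Y) = (-1)² - Y = 1 - Y)
(p(a(3, 6)) + n(5))² = ((1 - (-1 + 6)) + 5²)² = ((1 - 1*5) + 25)² = ((1 - 5) + 25)² = (-4 + 25)² = 21² = 441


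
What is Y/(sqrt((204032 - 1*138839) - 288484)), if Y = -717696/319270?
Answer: 51264*I*sqrt(223291)/5092151255 ≈ 0.0047572*I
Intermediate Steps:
Y = -51264/22805 (Y = -717696*1/319270 = -51264/22805 ≈ -2.2479)
Y/(sqrt((204032 - 1*138839) - 288484)) = -51264/(22805*sqrt((204032 - 1*138839) - 288484)) = -51264/(22805*sqrt((204032 - 138839) - 288484)) = -51264/(22805*sqrt(65193 - 288484)) = -51264*(-I*sqrt(223291)/223291)/22805 = -(-51264)*I*sqrt(223291)/5092151255 = 51264*I*sqrt(223291)/5092151255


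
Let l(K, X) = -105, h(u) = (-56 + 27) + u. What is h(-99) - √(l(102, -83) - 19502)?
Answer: -128 - I*√19607 ≈ -128.0 - 140.02*I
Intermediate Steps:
h(u) = -29 + u
h(-99) - √(l(102, -83) - 19502) = (-29 - 99) - √(-105 - 19502) = -128 - √(-19607) = -128 - I*√19607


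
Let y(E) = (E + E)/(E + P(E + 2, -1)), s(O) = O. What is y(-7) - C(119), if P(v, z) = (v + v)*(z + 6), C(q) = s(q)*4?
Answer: -27118/57 ≈ -475.75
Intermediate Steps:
C(q) = 4*q (C(q) = q*4 = 4*q)
P(v, z) = 2*v*(6 + z) (P(v, z) = (2*v)*(6 + z) = 2*v*(6 + z))
y(E) = 2*E/(20 + 11*E) (y(E) = (E + E)/(E + 2*(E + 2)*(6 - 1)) = (2*E)/(E + 2*(2 + E)*5) = (2*E)/(E + (20 + 10*E)) = (2*E)/(20 + 11*E) = 2*E/(20 + 11*E))
y(-7) - C(119) = 2*(-7)/(20 + 11*(-7)) - 4*119 = 2*(-7)/(20 - 77) - 1*476 = 2*(-7)/(-57) - 476 = 2*(-7)*(-1/57) - 476 = 14/57 - 476 = -27118/57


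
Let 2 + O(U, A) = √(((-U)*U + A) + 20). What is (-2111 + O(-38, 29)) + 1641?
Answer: -472 + 3*I*√155 ≈ -472.0 + 37.35*I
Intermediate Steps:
O(U, A) = -2 + √(20 + A - U²) (O(U, A) = -2 + √(((-U)*U + A) + 20) = -2 + √((-U² + A) + 20) = -2 + √((A - U²) + 20) = -2 + √(20 + A - U²))
(-2111 + O(-38, 29)) + 1641 = (-2111 + (-2 + √(20 + 29 - 1*(-38)²))) + 1641 = (-2111 + (-2 + √(20 + 29 - 1*1444))) + 1641 = (-2111 + (-2 + √(20 + 29 - 1444))) + 1641 = (-2111 + (-2 + √(-1395))) + 1641 = (-2111 + (-2 + 3*I*√155)) + 1641 = (-2113 + 3*I*√155) + 1641 = -472 + 3*I*√155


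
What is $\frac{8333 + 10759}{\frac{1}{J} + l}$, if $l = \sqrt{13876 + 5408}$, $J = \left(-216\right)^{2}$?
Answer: $- \frac{890756352}{41977070567423} + \frac{83118256717824 \sqrt{4821}}{41977070567423} \approx 137.48$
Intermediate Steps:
$J = 46656$
$l = 2 \sqrt{4821}$ ($l = \sqrt{19284} = 2 \sqrt{4821} \approx 138.87$)
$\frac{8333 + 10759}{\frac{1}{J} + l} = \frac{8333 + 10759}{\frac{1}{46656} + 2 \sqrt{4821}} = \frac{19092}{\frac{1}{46656} + 2 \sqrt{4821}}$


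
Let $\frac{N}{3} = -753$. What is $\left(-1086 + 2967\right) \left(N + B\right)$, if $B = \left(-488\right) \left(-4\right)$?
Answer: $-577467$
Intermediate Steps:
$N = -2259$ ($N = 3 \left(-753\right) = -2259$)
$B = 1952$
$\left(-1086 + 2967\right) \left(N + B\right) = \left(-1086 + 2967\right) \left(-2259 + 1952\right) = 1881 \left(-307\right) = -577467$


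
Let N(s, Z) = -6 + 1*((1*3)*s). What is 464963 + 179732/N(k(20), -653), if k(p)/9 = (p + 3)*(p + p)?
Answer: 5773535437/12417 ≈ 4.6497e+5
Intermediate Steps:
k(p) = 18*p*(3 + p) (k(p) = 9*((p + 3)*(p + p)) = 9*((3 + p)*(2*p)) = 9*(2*p*(3 + p)) = 18*p*(3 + p))
N(s, Z) = -6 + 3*s (N(s, Z) = -6 + 1*(3*s) = -6 + 3*s)
464963 + 179732/N(k(20), -653) = 464963 + 179732/(-6 + 3*(18*20*(3 + 20))) = 464963 + 179732/(-6 + 3*(18*20*23)) = 464963 + 179732/(-6 + 3*8280) = 464963 + 179732/(-6 + 24840) = 464963 + 179732/24834 = 464963 + 179732*(1/24834) = 464963 + 89866/12417 = 5773535437/12417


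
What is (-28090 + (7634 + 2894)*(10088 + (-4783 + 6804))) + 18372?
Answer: 127473834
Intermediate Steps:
(-28090 + (7634 + 2894)*(10088 + (-4783 + 6804))) + 18372 = (-28090 + 10528*(10088 + 2021)) + 18372 = (-28090 + 10528*12109) + 18372 = (-28090 + 127483552) + 18372 = 127455462 + 18372 = 127473834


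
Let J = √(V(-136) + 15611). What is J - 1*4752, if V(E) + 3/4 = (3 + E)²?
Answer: -4752 + √133197/2 ≈ -4569.5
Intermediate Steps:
V(E) = -¾ + (3 + E)²
J = √133197/2 (J = √((-¾ + (3 - 136)²) + 15611) = √((-¾ + (-133)²) + 15611) = √((-¾ + 17689) + 15611) = √(70753/4 + 15611) = √(133197/4) = √133197/2 ≈ 182.48)
J - 1*4752 = √133197/2 - 1*4752 = √133197/2 - 4752 = -4752 + √133197/2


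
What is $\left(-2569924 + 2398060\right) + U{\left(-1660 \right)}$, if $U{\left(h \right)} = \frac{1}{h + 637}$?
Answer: $- \frac{175816873}{1023} \approx -1.7186 \cdot 10^{5}$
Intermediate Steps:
$U{\left(h \right)} = \frac{1}{637 + h}$
$\left(-2569924 + 2398060\right) + U{\left(-1660 \right)} = \left(-2569924 + 2398060\right) + \frac{1}{637 - 1660} = -171864 + \frac{1}{-1023} = -171864 - \frac{1}{1023} = - \frac{175816873}{1023}$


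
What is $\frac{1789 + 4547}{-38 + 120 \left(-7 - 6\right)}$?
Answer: $- \frac{3168}{799} \approx -3.965$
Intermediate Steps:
$\frac{1789 + 4547}{-38 + 120 \left(-7 - 6\right)} = \frac{6336}{-38 + 120 \left(-7 - 6\right)} = \frac{6336}{-38 + 120 \left(-13\right)} = \frac{6336}{-38 - 1560} = \frac{6336}{-1598} = 6336 \left(- \frac{1}{1598}\right) = - \frac{3168}{799}$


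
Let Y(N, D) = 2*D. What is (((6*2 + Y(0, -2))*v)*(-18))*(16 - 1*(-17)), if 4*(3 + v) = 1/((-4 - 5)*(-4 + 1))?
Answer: 14212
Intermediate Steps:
v = -323/108 (v = -3 + 1/(4*(((-4 - 5)*(-4 + 1)))) = -3 + 1/(4*((-9*(-3)))) = -3 + (¼)/27 = -3 + (¼)*(1/27) = -3 + 1/108 = -323/108 ≈ -2.9907)
(((6*2 + Y(0, -2))*v)*(-18))*(16 - 1*(-17)) = (((6*2 + 2*(-2))*(-323/108))*(-18))*(16 - 1*(-17)) = (((12 - 4)*(-323/108))*(-18))*(16 + 17) = ((8*(-323/108))*(-18))*33 = -646/27*(-18)*33 = (1292/3)*33 = 14212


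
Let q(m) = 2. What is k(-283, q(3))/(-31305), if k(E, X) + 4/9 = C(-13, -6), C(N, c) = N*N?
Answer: -1517/281745 ≈ -0.0053843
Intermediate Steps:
C(N, c) = N²
k(E, X) = 1517/9 (k(E, X) = -4/9 + (-13)² = -4/9 + 169 = 1517/9)
k(-283, q(3))/(-31305) = (1517/9)/(-31305) = (1517/9)*(-1/31305) = -1517/281745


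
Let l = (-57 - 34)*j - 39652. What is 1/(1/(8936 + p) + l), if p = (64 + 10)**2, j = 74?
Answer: -14412/668515031 ≈ -2.1558e-5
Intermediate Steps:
l = -46386 (l = (-57 - 34)*74 - 39652 = -91*74 - 39652 = -6734 - 39652 = -46386)
p = 5476 (p = 74**2 = 5476)
1/(1/(8936 + p) + l) = 1/(1/(8936 + 5476) - 46386) = 1/(1/14412 - 46386) = 1/(-668515031/14412) = -14412/668515031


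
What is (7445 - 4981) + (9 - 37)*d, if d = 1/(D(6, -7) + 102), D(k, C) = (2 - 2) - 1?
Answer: 248836/101 ≈ 2463.7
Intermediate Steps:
D(k, C) = -1 (D(k, C) = 0 - 1 = -1)
d = 1/101 (d = 1/(-1 + 102) = 1/101 ≈ 0.0099010)
(7445 - 4981) + (9 - 37)*d = (7445 - 4981) + (9 - 37)*(1/101) = 2464 - 28*1/101 = 2464 - 28/101 = 248836/101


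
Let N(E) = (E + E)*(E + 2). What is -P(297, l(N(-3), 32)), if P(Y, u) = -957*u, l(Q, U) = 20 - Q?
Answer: 13398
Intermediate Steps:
N(E) = 2*E*(2 + E) (N(E) = (2*E)*(2 + E) = 2*E*(2 + E))
-P(297, l(N(-3), 32)) = -(-957)*(20 - 2*(-3)*(2 - 3)) = -(-957)*(20 - 2*(-3)*(-1)) = -(-957)*(20 - 1*6) = -(-957)*(20 - 6) = -(-957)*14 = -1*(-13398) = 13398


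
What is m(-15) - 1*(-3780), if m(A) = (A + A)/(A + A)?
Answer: 3781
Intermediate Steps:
m(A) = 1 (m(A) = (2*A)/((2*A)) = (2*A)*(1/(2*A)) = 1)
m(-15) - 1*(-3780) = 1 - 1*(-3780) = 1 + 3780 = 3781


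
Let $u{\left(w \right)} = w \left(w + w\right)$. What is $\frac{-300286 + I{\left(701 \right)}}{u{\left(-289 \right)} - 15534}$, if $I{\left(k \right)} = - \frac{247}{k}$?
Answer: $- \frac{210500733}{106207108} \approx -1.982$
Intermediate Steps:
$u{\left(w \right)} = 2 w^{2}$ ($u{\left(w \right)} = w 2 w = 2 w^{2}$)
$\frac{-300286 + I{\left(701 \right)}}{u{\left(-289 \right)} - 15534} = \frac{-300286 - \frac{247}{701}}{2 \left(-289\right)^{2} - 15534} = \frac{-300286 - \frac{247}{701}}{2 \cdot 83521 - 15534} = \frac{-300286 - \frac{247}{701}}{167042 - 15534} = - \frac{210500733}{701 \cdot 151508} = \left(- \frac{210500733}{701}\right) \frac{1}{151508} = - \frac{210500733}{106207108}$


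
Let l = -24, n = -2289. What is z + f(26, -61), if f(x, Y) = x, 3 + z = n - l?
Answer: -2242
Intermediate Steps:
z = -2268 (z = -3 + (-2289 - 1*(-24)) = -3 + (-2289 + 24) = -3 - 2265 = -2268)
z + f(26, -61) = -2268 + 26 = -2242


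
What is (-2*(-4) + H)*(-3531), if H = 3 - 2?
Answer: -31779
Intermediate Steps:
H = 1
(-2*(-4) + H)*(-3531) = (-2*(-4) + 1)*(-3531) = (8 + 1)*(-3531) = 9*(-3531) = -31779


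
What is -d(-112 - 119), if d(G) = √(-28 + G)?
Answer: -I*√259 ≈ -16.093*I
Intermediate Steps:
-d(-112 - 119) = -√(-28 + (-112 - 119)) = -√(-28 - 231) = -√(-259) = -I*√259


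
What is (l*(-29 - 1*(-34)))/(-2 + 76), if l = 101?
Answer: 505/74 ≈ 6.8243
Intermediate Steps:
(l*(-29 - 1*(-34)))/(-2 + 76) = (101*(-29 - 1*(-34)))/(-2 + 76) = (101*(-29 + 34))/74 = (101*5)*(1/74) = 505*(1/74) = 505/74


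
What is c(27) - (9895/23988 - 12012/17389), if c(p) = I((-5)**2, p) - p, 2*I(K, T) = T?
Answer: -5515139281/417127332 ≈ -13.222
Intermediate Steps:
I(K, T) = T/2
c(p) = -p/2 (c(p) = p/2 - p = -p/2)
c(27) - (9895/23988 - 12012/17389) = -1/2*27 - (9895/23988 - 12012/17389) = -27/2 - (9895*(1/23988) - 12012*1/17389) = -27/2 - (9895/23988 - 12012/17389) = -27/2 - 1*(-116079701/417127332) = -27/2 + 116079701/417127332 = -5515139281/417127332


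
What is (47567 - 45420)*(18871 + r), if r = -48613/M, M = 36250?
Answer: 1468601969139/36250 ≈ 4.0513e+7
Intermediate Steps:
r = -48613/36250 ≈ -1.3410
(47567 - 45420)*(18871 + r) = (47567 - 45420)*(18871 - 48613/36250) = 2147*(684025137/36250) = 1468601969139/36250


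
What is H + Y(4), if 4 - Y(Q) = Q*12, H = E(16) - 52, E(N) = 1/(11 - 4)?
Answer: -671/7 ≈ -95.857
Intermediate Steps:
E(N) = ⅐ (E(N) = 1/7 = ⅐)
H = -363/7 (H = ⅐ - 52 = -363/7 ≈ -51.857)
Y(Q) = 4 - 12*Q (Y(Q) = 4 - Q*12 = 4 - 12*Q)
H + Y(4) = -363/7 + (4 - 12*4) = -363/7 + (4 - 48) = -363/7 - 44 = -671/7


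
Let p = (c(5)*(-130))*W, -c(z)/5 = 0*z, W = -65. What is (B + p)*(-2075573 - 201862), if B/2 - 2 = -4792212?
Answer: 21827893562700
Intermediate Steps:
B = -9584420 (B = 4 + 2*(-4792212) = 4 - 9584424 = -9584420)
c(z) = 0 (c(z) = -0*z = -5*0 = 0)
p = 0 (p = (0*(-130))*(-65) = 0*(-65) = 0)
(B + p)*(-2075573 - 201862) = (-9584420 + 0)*(-2075573 - 201862) = -9584420*(-2277435) = 21827893562700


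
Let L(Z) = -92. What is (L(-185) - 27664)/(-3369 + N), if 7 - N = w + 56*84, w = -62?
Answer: 2313/667 ≈ 3.4678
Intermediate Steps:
N = -4635 (N = 7 - (-62 + 56*84) = 7 - (-62 + 4704) = 7 - 1*4642 = 7 - 4642 = -4635)
(L(-185) - 27664)/(-3369 + N) = (-92 - 27664)/(-3369 - 4635) = -27756/(-8004) = -27756*(-1/8004) = 2313/667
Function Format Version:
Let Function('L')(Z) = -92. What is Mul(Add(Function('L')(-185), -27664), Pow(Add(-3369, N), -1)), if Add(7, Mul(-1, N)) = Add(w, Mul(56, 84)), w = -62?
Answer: Rational(2313, 667) ≈ 3.4678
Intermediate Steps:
N = -4635 (N = Add(7, Mul(-1, Add(-62, Mul(56, 84)))) = Add(7, Mul(-1, Add(-62, 4704))) = Add(7, Mul(-1, 4642)) = Add(7, -4642) = -4635)
Mul(Add(Function('L')(-185), -27664), Pow(Add(-3369, N), -1)) = Mul(Add(-92, -27664), Pow(Add(-3369, -4635), -1)) = Mul(-27756, Pow(-8004, -1)) = Mul(-27756, Rational(-1, 8004)) = Rational(2313, 667)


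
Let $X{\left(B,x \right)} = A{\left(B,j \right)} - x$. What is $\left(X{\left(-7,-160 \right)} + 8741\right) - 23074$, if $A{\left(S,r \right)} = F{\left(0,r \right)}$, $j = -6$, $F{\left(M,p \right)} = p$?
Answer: $-14179$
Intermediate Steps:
$A{\left(S,r \right)} = r$
$X{\left(B,x \right)} = -6 - x$
$\left(X{\left(-7,-160 \right)} + 8741\right) - 23074 = \left(\left(-6 - -160\right) + 8741\right) - 23074 = \left(\left(-6 + 160\right) + 8741\right) - 23074 = \left(154 + 8741\right) - 23074 = 8895 - 23074 = -14179$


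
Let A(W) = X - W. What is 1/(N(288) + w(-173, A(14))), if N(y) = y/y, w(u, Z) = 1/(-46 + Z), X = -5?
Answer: 65/64 ≈ 1.0156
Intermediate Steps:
A(W) = -5 - W
N(y) = 1
1/(N(288) + w(-173, A(14))) = 1/(1 + 1/(-46 + (-5 - 1*14))) = 1/(1 + 1/(-46 + (-5 - 14))) = 1/(1 + 1/(-46 - 19)) = 1/(1 + 1/(-65)) = 1/(1 - 1/65) = 1/(64/65) = 65/64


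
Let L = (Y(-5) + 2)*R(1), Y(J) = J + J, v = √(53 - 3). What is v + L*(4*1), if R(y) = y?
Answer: -32 + 5*√2 ≈ -24.929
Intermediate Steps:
v = 5*√2 (v = √50 = 5*√2 ≈ 7.0711)
Y(J) = 2*J
L = -8 (L = (2*(-5) + 2)*1 = (-10 + 2)*1 = -8*1 = -8)
v + L*(4*1) = 5*√2 - 32 = -32 + 5*√2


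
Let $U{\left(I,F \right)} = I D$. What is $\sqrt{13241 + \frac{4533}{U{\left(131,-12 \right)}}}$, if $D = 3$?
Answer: $\frac{3 \sqrt{25269638}}{131} \approx 115.12$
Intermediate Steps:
$U{\left(I,F \right)} = 3 I$ ($U{\left(I,F \right)} = I 3 = 3 I$)
$\sqrt{13241 + \frac{4533}{U{\left(131,-12 \right)}}} = \sqrt{13241 + \frac{4533}{3 \cdot 131}} = \sqrt{13241 + \frac{4533}{393}} = \sqrt{13241 + 4533 \cdot \frac{1}{393}} = \sqrt{13241 + \frac{1511}{131}} = \sqrt{\frac{1736082}{131}} = \frac{3 \sqrt{25269638}}{131}$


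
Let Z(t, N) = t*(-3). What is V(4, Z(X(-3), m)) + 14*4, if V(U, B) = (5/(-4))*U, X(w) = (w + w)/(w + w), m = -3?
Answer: 51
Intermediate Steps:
X(w) = 1 (X(w) = (2*w)/((2*w)) = (2*w)*(1/(2*w)) = 1)
Z(t, N) = -3*t
V(U, B) = -5*U/4 (V(U, B) = (5*(-¼))*U = -5*U/4)
V(4, Z(X(-3), m)) + 14*4 = -5/4*4 + 14*4 = -5 + 56 = 51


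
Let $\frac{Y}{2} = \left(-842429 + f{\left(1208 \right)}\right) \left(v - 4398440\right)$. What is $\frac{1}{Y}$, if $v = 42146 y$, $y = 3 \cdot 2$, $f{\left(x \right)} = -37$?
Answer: $\frac{1}{6984993441648} \approx 1.4316 \cdot 10^{-13}$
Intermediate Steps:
$y = 6$
$v = 252876$ ($v = 42146 \cdot 6 = 252876$)
$Y = 6984993441648$ ($Y = 2 \left(-842429 - 37\right) \left(252876 - 4398440\right) = 2 \left(\left(-842466\right) \left(-4145564\right)\right) = 2 \cdot 3492496720824 = 6984993441648$)
$\frac{1}{Y} = \frac{1}{6984993441648}$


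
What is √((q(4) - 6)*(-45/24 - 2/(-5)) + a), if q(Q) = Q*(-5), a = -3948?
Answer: I*√390965/10 ≈ 62.527*I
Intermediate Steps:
q(Q) = -5*Q
√((q(4) - 6)*(-45/24 - 2/(-5)) + a) = √((-5*4 - 6)*(-45/24 - 2/(-5)) - 3948) = √((-20 - 6)*(-45*1/24 - 2*(-⅕)) - 3948) = √(-26*(-15/8 + ⅖) - 3948) = √(-26*(-59/40) - 3948) = √(767/20 - 3948) = √(-78193/20) = I*√390965/10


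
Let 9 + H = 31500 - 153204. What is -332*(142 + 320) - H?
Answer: -31671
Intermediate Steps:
H = -121713 (H = -9 + (31500 - 153204) = -9 - 121704 = -121713)
-332*(142 + 320) - H = -332*(142 + 320) - 1*(-121713) = -332*462 + 121713 = -153384 + 121713 = -31671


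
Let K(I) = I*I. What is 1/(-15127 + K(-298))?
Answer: 1/73677 ≈ 1.3573e-5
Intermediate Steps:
K(I) = I**2
1/(-15127 + K(-298)) = 1/(-15127 + (-298)**2) = 1/(-15127 + 88804) = 1/73677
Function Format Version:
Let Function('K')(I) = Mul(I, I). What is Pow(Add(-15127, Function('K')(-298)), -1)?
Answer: Rational(1, 73677) ≈ 1.3573e-5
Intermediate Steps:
Function('K')(I) = Pow(I, 2)
Pow(Add(-15127, Function('K')(-298)), -1) = Pow(Add(-15127, Pow(-298, 2)), -1) = Pow(Add(-15127, 88804), -1) = Pow(73677, -1) = Rational(1, 73677)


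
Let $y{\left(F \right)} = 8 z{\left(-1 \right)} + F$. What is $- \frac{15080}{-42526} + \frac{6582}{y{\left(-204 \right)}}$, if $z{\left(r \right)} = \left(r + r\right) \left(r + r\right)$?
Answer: $- \frac{69328093}{1828618} \approx -37.913$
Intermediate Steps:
$z{\left(r \right)} = 4 r^{2}$ ($z{\left(r \right)} = 2 r 2 r = 4 r^{2}$)
$y{\left(F \right)} = 32 + F$ ($y{\left(F \right)} = 8 \cdot 4 \left(-1\right)^{2} + F = 8 \cdot 4 \cdot 1 + F = 8 \cdot 4 + F = 32 + F$)
$- \frac{15080}{-42526} + \frac{6582}{y{\left(-204 \right)}} = - \frac{15080}{-42526} + \frac{6582}{32 - 204} = \left(-15080\right) \left(- \frac{1}{42526}\right) + \frac{6582}{-172} = \frac{7540}{21263} + 6582 \left(- \frac{1}{172}\right) = \frac{7540}{21263} - \frac{3291}{86} = - \frac{69328093}{1828618}$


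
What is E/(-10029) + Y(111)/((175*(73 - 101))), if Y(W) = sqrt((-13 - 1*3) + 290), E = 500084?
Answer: -500084/10029 - sqrt(274)/4900 ≈ -49.867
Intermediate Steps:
Y(W) = sqrt(274) (Y(W) = sqrt((-13 - 3) + 290) = sqrt(-16 + 290) = sqrt(274))
E/(-10029) + Y(111)/((175*(73 - 101))) = 500084/(-10029) + sqrt(274)/((175*(73 - 101))) = 500084*(-1/10029) + sqrt(274)/((175*(-28))) = -500084/10029 + sqrt(274)/(-4900) = -500084/10029 + sqrt(274)*(-1/4900) = -500084/10029 - sqrt(274)/4900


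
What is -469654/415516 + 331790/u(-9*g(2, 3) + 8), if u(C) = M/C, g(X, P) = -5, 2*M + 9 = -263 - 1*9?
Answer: -7306860829307/58379998 ≈ -1.2516e+5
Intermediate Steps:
M = -281/2 (M = -9/2 + (-263 - 1*9)/2 = -9/2 + (-263 - 9)/2 = -9/2 + (½)*(-272) = -9/2 - 136 = -281/2 ≈ -140.50)
u(C) = -281/(2*C)
-469654/415516 + 331790/u(-9*g(2, 3) + 8) = -469654/415516 + 331790/((-281/(2*(-9*(-5) + 8)))) = -469654*1/415516 + 331790/((-281/(2*(45 + 8)))) = -234827/207758 + 331790/((-281/2/53)) = -234827/207758 + 331790/((-281/2*1/53)) = -234827/207758 + 331790/(-281/106) = -234827/207758 + 331790*(-106/281) = -234827/207758 - 35169740/281 = -7306860829307/58379998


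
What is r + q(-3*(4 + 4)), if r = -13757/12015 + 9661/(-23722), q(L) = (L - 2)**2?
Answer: 192230984611/285019830 ≈ 674.45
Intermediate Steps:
q(L) = (-2 + L)**2
r = -442420469/285019830 (r = -13757*1/12015 + 9661*(-1/23722) = -13757/12015 - 9661/23722 = -442420469/285019830 ≈ -1.5522)
r + q(-3*(4 + 4)) = -442420469/285019830 + (-2 - 3*(4 + 4))**2 = -442420469/285019830 + (-2 - 3*8)**2 = -442420469/285019830 + (-2 - 24)**2 = -442420469/285019830 + (-26)**2 = -442420469/285019830 + 676 = 192230984611/285019830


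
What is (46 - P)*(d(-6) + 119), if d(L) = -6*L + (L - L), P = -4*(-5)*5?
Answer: -8370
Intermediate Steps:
P = 100 (P = 20*5 = 100)
d(L) = -6*L (d(L) = -6*L + 0 = -6*L)
(46 - P)*(d(-6) + 119) = (46 - 1*100)*(-6*(-6) + 119) = (46 - 100)*(36 + 119) = -54*155 = -8370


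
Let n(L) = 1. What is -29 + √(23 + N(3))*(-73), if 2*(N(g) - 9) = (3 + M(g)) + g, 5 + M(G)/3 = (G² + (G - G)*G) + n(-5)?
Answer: -29 - 73*√170/2 ≈ -504.90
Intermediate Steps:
M(G) = -12 + 3*G² (M(G) = -15 + 3*((G² + (G - G)*G) + 1) = -15 + 3*((G² + 0*G) + 1) = -15 + 3*((G² + 0) + 1) = -15 + 3*(G² + 1) = -15 + 3*(1 + G²) = -15 + (3 + 3*G²) = -12 + 3*G²)
N(g) = 9/2 + g/2 + 3*g²/2 (N(g) = 9 + ((3 + (-12 + 3*g²)) + g)/2 = 9 + ((-9 + 3*g²) + g)/2 = 9 + (-9 + g + 3*g²)/2 = 9 + (-9/2 + g/2 + 3*g²/2) = 9/2 + g/2 + 3*g²/2)
-29 + √(23 + N(3))*(-73) = -29 + √(23 + (9/2 + (½)*3 + (3/2)*3²))*(-73) = -29 + √(23 + (9/2 + 3/2 + (3/2)*9))*(-73) = -29 + √(23 + (9/2 + 3/2 + 27/2))*(-73) = -29 + √(23 + 39/2)*(-73) = -29 + √(85/2)*(-73) = -29 + (√170/2)*(-73) = -29 - 73*√170/2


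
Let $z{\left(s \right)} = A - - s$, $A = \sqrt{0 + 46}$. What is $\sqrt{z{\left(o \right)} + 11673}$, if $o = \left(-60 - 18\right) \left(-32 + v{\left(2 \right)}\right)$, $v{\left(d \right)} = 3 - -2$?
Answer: $\sqrt{13779 + \sqrt{46}} \approx 117.41$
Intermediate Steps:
$v{\left(d \right)} = 5$ ($v{\left(d \right)} = 3 + 2 = 5$)
$A = \sqrt{46} \approx 6.7823$
$o = 2106$ ($o = \left(-60 - 18\right) \left(-32 + 5\right) = \left(-78\right) \left(-27\right) = 2106$)
$z{\left(s \right)} = s + \sqrt{46}$ ($z{\left(s \right)} = \sqrt{46} - - s = \sqrt{46} + s = s + \sqrt{46}$)
$\sqrt{z{\left(o \right)} + 11673} = \sqrt{\left(2106 + \sqrt{46}\right) + 11673} = \sqrt{13779 + \sqrt{46}}$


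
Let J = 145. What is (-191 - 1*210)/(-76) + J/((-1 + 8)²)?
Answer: 30669/3724 ≈ 8.2355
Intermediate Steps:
(-191 - 1*210)/(-76) + J/((-1 + 8)²) = (-191 - 1*210)/(-76) + 145/((-1 + 8)²) = (-191 - 210)*(-1/76) + 145/(7²) = -401*(-1/76) + 145/49 = 401/76 + 145*(1/49) = 401/76 + 145/49 = 30669/3724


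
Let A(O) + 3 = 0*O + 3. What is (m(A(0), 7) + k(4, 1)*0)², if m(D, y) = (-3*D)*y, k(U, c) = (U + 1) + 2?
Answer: 0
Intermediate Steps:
A(O) = 0 (A(O) = -3 + (0*O + 3) = -3 + (0 + 3) = -3 + 3 = 0)
k(U, c) = 3 + U (k(U, c) = (1 + U) + 2 = 3 + U)
m(D, y) = -3*D*y
(m(A(0), 7) + k(4, 1)*0)² = (-3*0*7 + (3 + 4)*0)² = (0 + 7*0)² = (0 + 0)² = 0² = 0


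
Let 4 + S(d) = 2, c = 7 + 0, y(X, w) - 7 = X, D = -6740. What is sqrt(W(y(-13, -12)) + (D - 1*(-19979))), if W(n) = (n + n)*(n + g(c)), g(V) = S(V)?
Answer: sqrt(13335) ≈ 115.48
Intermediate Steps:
y(X, w) = 7 + X
c = 7
S(d) = -2 (S(d) = -4 + 2 = -2)
g(V) = -2
W(n) = 2*n*(-2 + n) (W(n) = (n + n)*(n - 2) = (2*n)*(-2 + n) = 2*n*(-2 + n))
sqrt(W(y(-13, -12)) + (D - 1*(-19979))) = sqrt(2*(7 - 13)*(-2 + (7 - 13)) + (-6740 - 1*(-19979))) = sqrt(2*(-6)*(-2 - 6) + (-6740 + 19979)) = sqrt(2*(-6)*(-8) + 13239) = sqrt(96 + 13239) = sqrt(13335)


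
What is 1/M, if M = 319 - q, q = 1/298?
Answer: 298/95061 ≈ 0.0031348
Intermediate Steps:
q = 1/298 ≈ 0.0033557
M = 95061/298 (M = 319 - 1*1/298 = 319 - 1/298 = 95061/298 ≈ 319.00)
1/M = 1/(95061/298) = 298/95061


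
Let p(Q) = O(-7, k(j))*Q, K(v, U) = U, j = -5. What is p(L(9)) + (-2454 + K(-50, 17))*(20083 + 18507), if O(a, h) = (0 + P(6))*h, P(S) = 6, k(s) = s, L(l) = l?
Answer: -94044100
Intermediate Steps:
O(a, h) = 6*h (O(a, h) = (0 + 6)*h = 6*h)
p(Q) = -30*Q (p(Q) = (6*(-5))*Q = -30*Q)
p(L(9)) + (-2454 + K(-50, 17))*(20083 + 18507) = -30*9 + (-2454 + 17)*(20083 + 18507) = -270 - 2437*38590 = -270 - 94043830 = -94044100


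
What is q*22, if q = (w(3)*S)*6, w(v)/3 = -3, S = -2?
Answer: 2376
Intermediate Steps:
w(v) = -9 (w(v) = 3*(-3) = -9)
q = 108 (q = -9*(-2)*6 = 18*6 = 108)
q*22 = 108*22 = 2376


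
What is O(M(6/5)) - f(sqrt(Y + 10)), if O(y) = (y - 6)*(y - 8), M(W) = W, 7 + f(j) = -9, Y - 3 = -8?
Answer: 1216/25 ≈ 48.640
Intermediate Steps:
Y = -5 (Y = 3 - 8 = -5)
f(j) = -16 (f(j) = -7 - 9 = -16)
O(y) = (-8 + y)*(-6 + y) (O(y) = (-6 + y)*(-8 + y) = (-8 + y)*(-6 + y))
O(M(6/5)) - f(sqrt(Y + 10)) = (48 + (6/5)**2 - 84/5) - 1*(-16) = (48 + (6*(1/5))**2 - 84/5) + 16 = (48 + (6/5)**2 - 14*6/5) + 16 = (48 + 36/25 - 84/5) + 16 = 816/25 + 16 = 1216/25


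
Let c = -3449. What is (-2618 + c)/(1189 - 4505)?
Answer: 6067/3316 ≈ 1.8296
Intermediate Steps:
(-2618 + c)/(1189 - 4505) = (-2618 - 3449)/(1189 - 4505) = -6067/(-3316) = -6067*(-1/3316) = 6067/3316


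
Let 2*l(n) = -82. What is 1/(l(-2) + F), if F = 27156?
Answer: 1/27115 ≈ 3.6880e-5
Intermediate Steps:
l(n) = -41 (l(n) = (½)*(-82) = -41)
1/(l(-2) + F) = 1/(-41 + 27156) = 1/27115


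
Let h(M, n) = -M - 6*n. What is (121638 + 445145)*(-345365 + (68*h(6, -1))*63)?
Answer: -195747010795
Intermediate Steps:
(121638 + 445145)*(-345365 + (68*h(6, -1))*63) = (121638 + 445145)*(-345365 + (68*(-1*6 - 6*(-1)))*63) = 566783*(-345365 + (68*(-6 + 6))*63) = 566783*(-345365 + (68*0)*63) = 566783*(-345365 + 0*63) = 566783*(-345365 + 0) = 566783*(-345365) = -195747010795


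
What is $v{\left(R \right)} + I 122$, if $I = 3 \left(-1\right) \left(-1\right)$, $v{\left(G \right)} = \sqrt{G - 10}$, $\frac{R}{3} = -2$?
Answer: $366 + 4 i \approx 366.0 + 4.0 i$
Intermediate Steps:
$R = -6$ ($R = 3 \left(-2\right) = -6$)
$v{\left(G \right)} = \sqrt{-10 + G}$
$I = 3$ ($I = \left(-3\right) \left(-1\right) = 3$)
$v{\left(R \right)} + I 122 = \sqrt{-10 - 6} + 3 \cdot 122 = \sqrt{-16} + 366 = 4 i + 366 = 366 + 4 i$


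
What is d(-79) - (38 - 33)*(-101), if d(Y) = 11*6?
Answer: 571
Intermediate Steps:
d(Y) = 66
d(-79) - (38 - 33)*(-101) = 66 - (38 - 33)*(-101) = 66 - 5*(-101) = 66 - 1*(-505) = 66 + 505 = 571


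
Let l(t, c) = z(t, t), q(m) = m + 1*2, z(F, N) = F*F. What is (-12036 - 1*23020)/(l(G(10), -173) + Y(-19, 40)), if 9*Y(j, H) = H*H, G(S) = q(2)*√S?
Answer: -19719/190 ≈ -103.78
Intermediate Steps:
z(F, N) = F²
q(m) = 2 + m (q(m) = m + 2 = 2 + m)
G(S) = 4*√S (G(S) = (2 + 2)*√S = 4*√S)
Y(j, H) = H²/9 (Y(j, H) = (H*H)/9 = H²/9)
l(t, c) = t²
(-12036 - 1*23020)/(l(G(10), -173) + Y(-19, 40)) = (-12036 - 1*23020)/((4*√10)² + (⅑)*40²) = (-12036 - 23020)/(160 + (⅑)*1600) = -35056/(160 + 1600/9) = -35056/3040/9 = -35056*9/3040 = -19719/190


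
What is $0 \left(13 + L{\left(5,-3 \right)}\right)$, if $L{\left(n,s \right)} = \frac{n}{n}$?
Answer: $0$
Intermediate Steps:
$L{\left(n,s \right)} = 1$
$0 \left(13 + L{\left(5,-3 \right)}\right) = 0 \left(13 + 1\right) = 0 \cdot 14 = 0$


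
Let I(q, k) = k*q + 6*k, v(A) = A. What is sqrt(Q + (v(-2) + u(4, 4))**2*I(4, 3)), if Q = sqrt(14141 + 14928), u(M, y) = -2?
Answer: sqrt(480 + sqrt(29069)) ≈ 25.505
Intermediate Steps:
I(q, k) = 6*k + k*q
Q = sqrt(29069) ≈ 170.50
sqrt(Q + (v(-2) + u(4, 4))**2*I(4, 3)) = sqrt(sqrt(29069) + (-2 - 2)**2*(3*(6 + 4))) = sqrt(sqrt(29069) + (-4)**2*(3*10)) = sqrt(sqrt(29069) + 16*30) = sqrt(sqrt(29069) + 480) = sqrt(480 + sqrt(29069))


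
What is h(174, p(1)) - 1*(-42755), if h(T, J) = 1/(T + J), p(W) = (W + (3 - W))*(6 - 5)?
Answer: 7567636/177 ≈ 42755.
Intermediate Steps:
p(W) = 3 (p(W) = 3*1 = 3)
h(T, J) = 1/(J + T)
h(174, p(1)) - 1*(-42755) = 1/(3 + 174) - 1*(-42755) = 1/177 + 42755 = 7567636/177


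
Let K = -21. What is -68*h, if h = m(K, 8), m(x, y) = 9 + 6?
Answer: -1020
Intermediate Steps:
m(x, y) = 15
h = 15
-68*h = -68*15 = -1020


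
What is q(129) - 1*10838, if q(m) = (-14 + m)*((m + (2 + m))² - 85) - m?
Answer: 7753258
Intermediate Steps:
q(m) = -m + (-85 + (2 + 2*m)²)*(-14 + m) (q(m) = (-14 + m)*((2 + 2*m)² - 85) - m = (-14 + m)*(-85 + (2 + 2*m)²) - m = (-85 + (2 + 2*m)²)*(-14 + m) - m = -m + (-85 + (2 + 2*m)²)*(-14 + m))
q(129) - 1*10838 = (1134 - 194*129 - 48*129² + 4*129³) - 1*10838 = (1134 - 25026 - 48*16641 + 4*2146689) - 10838 = (1134 - 25026 - 798768 + 8586756) - 10838 = 7764096 - 10838 = 7753258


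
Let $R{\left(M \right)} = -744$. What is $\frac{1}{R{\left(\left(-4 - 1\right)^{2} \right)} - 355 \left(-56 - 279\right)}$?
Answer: $\frac{1}{118181} \approx 8.4616 \cdot 10^{-6}$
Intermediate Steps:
$\frac{1}{R{\left(\left(-4 - 1\right)^{2} \right)} - 355 \left(-56 - 279\right)} = \frac{1}{-744 - 355 \left(-56 - 279\right)} = \frac{1}{-744 - -118925} = \frac{1}{-744 + 118925} = \frac{1}{118181}$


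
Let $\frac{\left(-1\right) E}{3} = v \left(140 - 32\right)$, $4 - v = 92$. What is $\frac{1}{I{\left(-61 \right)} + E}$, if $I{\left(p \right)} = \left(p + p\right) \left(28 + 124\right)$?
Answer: $\frac{1}{9968} \approx 0.00010032$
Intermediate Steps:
$v = -88$ ($v = 4 - 92 = -88$)
$E = 28512$ ($E = - 3 \left(- 88 \left(140 - 32\right)\right) = - 3 \left(\left(-88\right) 108\right) = \left(-3\right) \left(-9504\right) = 28512$)
$I{\left(p \right)} = 304 p$ ($I{\left(p \right)} = 2 p 152 = 304 p$)
$\frac{1}{I{\left(-61 \right)} + E} = \frac{1}{304 \left(-61\right) + 28512} = \frac{1}{-18544 + 28512} = \frac{1}{9968}$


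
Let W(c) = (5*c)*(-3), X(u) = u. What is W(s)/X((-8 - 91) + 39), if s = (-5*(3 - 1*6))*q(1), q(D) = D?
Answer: 15/4 ≈ 3.7500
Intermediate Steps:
s = 15 (s = -5*(3 - 1*6)*1 = -5*(3 - 6)*1 = -5*(-3)*1 = 15*1 = 15)
W(c) = -15*c
W(s)/X((-8 - 91) + 39) = (-15*15)/((-8 - 91) + 39) = -225/(-99 + 39) = -225/(-60) = -225*(-1/60) = 15/4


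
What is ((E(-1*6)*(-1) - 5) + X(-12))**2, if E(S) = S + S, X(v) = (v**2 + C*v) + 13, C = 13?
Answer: 64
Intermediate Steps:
X(v) = 13 + v**2 + 13*v (X(v) = (v**2 + 13*v) + 13 = 13 + v**2 + 13*v)
E(S) = 2*S
((E(-1*6)*(-1) - 5) + X(-12))**2 = (((2*(-1*6))*(-1) - 5) + (13 + (-12)**2 + 13*(-12)))**2 = (((2*(-6))*(-1) - 5) + (13 + 144 - 156))**2 = ((-12*(-1) - 5) + 1)**2 = ((12 - 5) + 1)**2 = (7 + 1)**2 = 8**2 = 64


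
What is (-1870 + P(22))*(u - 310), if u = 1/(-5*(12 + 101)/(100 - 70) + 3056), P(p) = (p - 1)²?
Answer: 8072598196/18223 ≈ 4.4299e+5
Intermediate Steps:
P(p) = (-1 + p)²
u = 6/18223 (u = 1/(-565/30 + 3056) = 1/(-5*113/30 + 3056) = 1/(-113/6 + 3056) = 1/(18223/6) = 6/18223 ≈ 0.00032925)
(-1870 + P(22))*(u - 310) = (-1870 + (-1 + 22)²)*(6/18223 - 310) = (-1870 + 21²)*(-5649124/18223) = (-1870 + 441)*(-5649124/18223) = -1429*(-5649124/18223) = 8072598196/18223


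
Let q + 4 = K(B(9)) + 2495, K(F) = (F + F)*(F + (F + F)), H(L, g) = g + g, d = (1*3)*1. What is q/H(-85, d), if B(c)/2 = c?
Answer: 4435/6 ≈ 739.17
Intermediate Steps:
B(c) = 2*c
d = 3 (d = 3*1 = 3)
H(L, g) = 2*g
K(F) = 6*F² (K(F) = (2*F)*(F + 2*F) = (2*F)*(3*F) = 6*F²)
q = 4435 (q = -4 + (6*(2*9)² + 2495) = -4 + (6*18² + 2495) = -4 + (6*324 + 2495) = -4 + (1944 + 2495) = -4 + 4439 = 4435)
q/H(-85, d) = 4435/((2*3)) = 4435/6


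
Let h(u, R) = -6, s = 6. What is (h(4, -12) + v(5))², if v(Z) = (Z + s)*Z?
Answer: 2401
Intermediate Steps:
v(Z) = Z*(6 + Z) (v(Z) = (Z + 6)*Z = (6 + Z)*Z = Z*(6 + Z))
(h(4, -12) + v(5))² = (-6 + 5*(6 + 5))² = (-6 + 5*11)² = (-6 + 55)² = 49² = 2401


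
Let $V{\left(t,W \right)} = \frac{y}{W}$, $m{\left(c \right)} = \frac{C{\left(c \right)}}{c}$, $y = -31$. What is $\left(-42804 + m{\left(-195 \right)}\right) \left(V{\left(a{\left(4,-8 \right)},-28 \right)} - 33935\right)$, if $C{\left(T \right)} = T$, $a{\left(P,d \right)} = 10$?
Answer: $\frac{40669227647}{28} \approx 1.4525 \cdot 10^{9}$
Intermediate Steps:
$m{\left(c \right)} = 1$ ($m{\left(c \right)} = \frac{c}{c} = 1$)
$V{\left(t,W \right)} = - \frac{31}{W}$
$\left(-42804 + m{\left(-195 \right)}\right) \left(V{\left(a{\left(4,-8 \right)},-28 \right)} - 33935\right) = \left(-42804 + 1\right) \left(- \frac{31}{-28} - 33935\right) = - 42803 \left(\left(-31\right) \left(- \frac{1}{28}\right) - 33935\right) = - 42803 \left(\frac{31}{28} - 33935\right) = \left(-42803\right) \left(- \frac{950149}{28}\right) = \frac{40669227647}{28}$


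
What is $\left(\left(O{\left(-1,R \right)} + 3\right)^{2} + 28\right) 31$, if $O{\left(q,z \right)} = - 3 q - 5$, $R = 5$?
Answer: $899$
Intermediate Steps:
$O{\left(q,z \right)} = -5 - 3 q$
$\left(\left(O{\left(-1,R \right)} + 3\right)^{2} + 28\right) 31 = \left(\left(\left(-5 - -3\right) + 3\right)^{2} + 28\right) 31 = \left(\left(\left(-5 + 3\right) + 3\right)^{2} + 28\right) 31 = \left(\left(-2 + 3\right)^{2} + 28\right) 31 = \left(1^{2} + 28\right) 31 = \left(1 + 28\right) 31 = 29 \cdot 31 = 899$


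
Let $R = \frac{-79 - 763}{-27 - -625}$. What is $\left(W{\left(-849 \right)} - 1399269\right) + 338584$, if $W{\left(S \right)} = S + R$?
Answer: $- \frac{317399087}{299} \approx -1.0615 \cdot 10^{6}$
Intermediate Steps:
$R = - \frac{421}{299}$ ($R = - \frac{842}{-27 + 625} = - \frac{842}{598} = \left(-842\right) \frac{1}{598} = - \frac{421}{299} \approx -1.408$)
$W{\left(S \right)} = - \frac{421}{299} + S$ ($W{\left(S \right)} = S - \frac{421}{299} = - \frac{421}{299} + S$)
$\left(W{\left(-849 \right)} - 1399269\right) + 338584 = \left(\left(- \frac{421}{299} - 849\right) - 1399269\right) + 338584 = \left(- \frac{254272}{299} - 1399269\right) + 338584 = - \frac{418635703}{299} + 338584 = - \frac{317399087}{299}$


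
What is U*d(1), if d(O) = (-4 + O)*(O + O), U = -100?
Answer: 600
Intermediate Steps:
d(O) = 2*O*(-4 + O) (d(O) = (-4 + O)*(2*O) = 2*O*(-4 + O))
U*d(1) = -200*(-4 + 1) = -200*(-3) = -100*(-6) = 600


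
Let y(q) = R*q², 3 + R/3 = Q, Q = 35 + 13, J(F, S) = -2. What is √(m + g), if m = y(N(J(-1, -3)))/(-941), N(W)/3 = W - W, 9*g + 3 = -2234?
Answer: I*√2237/3 ≈ 15.766*I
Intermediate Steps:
g = -2237/9 (g = -⅓ + (⅑)*(-2234) = -⅓ - 2234/9 = -2237/9 ≈ -248.56)
Q = 48
R = 135 (R = -9 + 3*48 = -9 + 144 = 135)
N(W) = 0 (N(W) = 3*(W - W) = 3*0 = 0)
y(q) = 135*q²
m = 0 (m = (135*0²)/(-941) = (135*0)*(-1/941) = 0*(-1/941) = 0)
√(m + g) = √(0 - 2237/9) = √(-2237/9) = I*√2237/3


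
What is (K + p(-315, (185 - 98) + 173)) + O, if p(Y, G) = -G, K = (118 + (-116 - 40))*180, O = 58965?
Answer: 51865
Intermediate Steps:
K = -6840 (K = (118 - 156)*180 = -38*180 = -6840)
(K + p(-315, (185 - 98) + 173)) + O = (-6840 - ((185 - 98) + 173)) + 58965 = (-6840 - (87 + 173)) + 58965 = (-6840 - 1*260) + 58965 = (-6840 - 260) + 58965 = -7100 + 58965 = 51865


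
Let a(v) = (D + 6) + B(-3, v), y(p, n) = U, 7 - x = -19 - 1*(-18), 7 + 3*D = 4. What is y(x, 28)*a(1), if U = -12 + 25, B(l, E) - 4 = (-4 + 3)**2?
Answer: 130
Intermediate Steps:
D = -1 (D = -7/3 + (1/3)*4 = -7/3 + 4/3 = -1)
B(l, E) = 5 (B(l, E) = 4 + (-4 + 3)**2 = 4 + (-1)**2 = 4 + 1 = 5)
U = 13
x = 8 (x = 7 - (-19 - 1*(-18)) = 7 - (-19 + 18) = 7 - 1*(-1) = 7 + 1 = 8)
y(p, n) = 13
a(v) = 10 (a(v) = (-1 + 6) + 5 = 5 + 5 = 10)
y(x, 28)*a(1) = 13*10 = 130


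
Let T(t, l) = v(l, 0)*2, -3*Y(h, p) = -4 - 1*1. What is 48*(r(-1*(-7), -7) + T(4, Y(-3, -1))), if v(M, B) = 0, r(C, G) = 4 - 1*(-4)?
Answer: 384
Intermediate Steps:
r(C, G) = 8 (r(C, G) = 4 + 4 = 8)
Y(h, p) = 5/3 (Y(h, p) = -(-4 - 1*1)/3 = -(-4 - 1)/3 = -⅓*(-5) = 5/3)
T(t, l) = 0 (T(t, l) = 0*2 = 0)
48*(r(-1*(-7), -7) + T(4, Y(-3, -1))) = 48*(8 + 0) = 48*8 = 384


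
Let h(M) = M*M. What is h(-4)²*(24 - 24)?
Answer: 0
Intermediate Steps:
h(M) = M²
h(-4)²*(24 - 24) = ((-4)²)²*(24 - 24) = 16²*0 = 256*0 = 0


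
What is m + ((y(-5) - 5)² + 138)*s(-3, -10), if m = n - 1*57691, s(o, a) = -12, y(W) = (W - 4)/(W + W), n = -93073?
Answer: -3815543/25 ≈ -1.5262e+5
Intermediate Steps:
y(W) = (-4 + W)/(2*W) (y(W) = (-4 + W)/((2*W)) = (-4 + W)*(1/(2*W)) = (-4 + W)/(2*W))
m = -150764 (m = -93073 - 1*57691 = -93073 - 57691 = -150764)
m + ((y(-5) - 5)² + 138)*s(-3, -10) = -150764 + (((½)*(-4 - 5)/(-5) - 5)² + 138)*(-12) = -150764 + (((½)*(-⅕)*(-9) - 5)² + 138)*(-12) = -150764 + ((9/10 - 5)² + 138)*(-12) = -150764 + ((-41/10)² + 138)*(-12) = -150764 + (1681/100 + 138)*(-12) = -150764 + (15481/100)*(-12) = -150764 - 46443/25 = -3815543/25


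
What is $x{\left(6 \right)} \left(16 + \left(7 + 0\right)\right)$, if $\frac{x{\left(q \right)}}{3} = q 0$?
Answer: $0$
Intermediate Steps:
$x{\left(q \right)} = 0$ ($x{\left(q \right)} = 3 q 0 = 3 \cdot 0 = 0$)
$x{\left(6 \right)} \left(16 + \left(7 + 0\right)\right) = 0 \left(16 + \left(7 + 0\right)\right) = 0 \left(16 + 7\right) = 0 \cdot 23 = 0$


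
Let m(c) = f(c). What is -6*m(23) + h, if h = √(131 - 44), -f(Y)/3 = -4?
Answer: -72 + √87 ≈ -62.673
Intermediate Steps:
f(Y) = 12 (f(Y) = -3*(-4) = 12)
h = √87 ≈ 9.3274
m(c) = 12
-6*m(23) + h = -6*12 + √87 = -72 + √87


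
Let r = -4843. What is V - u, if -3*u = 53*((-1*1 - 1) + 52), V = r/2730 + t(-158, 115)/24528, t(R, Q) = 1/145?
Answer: 8151828593/9247056 ≈ 881.56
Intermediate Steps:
t(R, Q) = 1/145
V = -5468069/3082352 (V = -4843/2730 + (1/145)/24528 = -4843*1/2730 + (1/145)*(1/24528) = -4843/2730 + 1/3556560 = -5468069/3082352 ≈ -1.7740)
u = -2650/3 (u = -53*((-1*1 - 1) + 52)/3 = -53*((-1 - 1) + 52)/3 = -53*(-2 + 52)/3 = -53*50/3 = -1/3*2650 = -2650/3 ≈ -883.33)
V - u = -5468069/3082352 - 1*(-2650/3) = -5468069/3082352 + 2650/3 = 8151828593/9247056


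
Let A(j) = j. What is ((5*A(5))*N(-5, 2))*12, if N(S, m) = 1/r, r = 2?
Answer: 150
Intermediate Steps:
N(S, m) = ½ (N(S, m) = 1/2 = ½)
((5*A(5))*N(-5, 2))*12 = ((5*5)*(½))*12 = (25*(½))*12 = (25/2)*12 = 150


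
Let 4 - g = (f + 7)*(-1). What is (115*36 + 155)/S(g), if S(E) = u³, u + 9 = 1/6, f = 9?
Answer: -927720/148877 ≈ -6.2315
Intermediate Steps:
u = -53/6 (u = -9 + 1/6 = -9 + ⅙ = -53/6 ≈ -8.8333)
g = 20 (g = 4 - (9 + 7)*(-1) = 4 - 16*(-1) = 4 - 1*(-16) = 4 + 16 = 20)
S(E) = -148877/216 (S(E) = (-53/6)³ = -148877/216)
(115*36 + 155)/S(g) = (115*36 + 155)/(-148877/216) = (4140 + 155)*(-216/148877) = 4295*(-216/148877) = -927720/148877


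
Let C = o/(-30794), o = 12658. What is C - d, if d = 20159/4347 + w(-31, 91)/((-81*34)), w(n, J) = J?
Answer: -34240247725/6826937418 ≈ -5.0155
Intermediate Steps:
C = -6329/15397 (C = 12658/(-30794) = 12658*(-1/30794) = -6329/15397 ≈ -0.41105)
d = 2041567/443394 (d = 20159/4347 + 91/((-81*34)) = 20159*(1/4347) + 91/(-2754) = 20159/4347 + 91*(-1/2754) = 20159/4347 - 91/2754 = 2041567/443394 ≈ 4.6044)
C - d = -6329/15397 - 1*2041567/443394 = -6329/15397 - 2041567/443394 = -34240247725/6826937418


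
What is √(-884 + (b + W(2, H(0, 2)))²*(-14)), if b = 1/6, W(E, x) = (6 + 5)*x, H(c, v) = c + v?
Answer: I*√279470/6 ≈ 88.108*I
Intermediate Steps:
W(E, x) = 11*x
b = ⅙ ≈ 0.16667
√(-884 + (b + W(2, H(0, 2)))²*(-14)) = √(-884 + (⅙ + 11*(0 + 2))²*(-14)) = √(-884 + (⅙ + 11*2)²*(-14)) = √(-884 + (⅙ + 22)²*(-14)) = √(-884 + (133/6)²*(-14)) = √(-884 + (17689/36)*(-14)) = √(-884 - 123823/18) = √(-139735/18) = I*√279470/6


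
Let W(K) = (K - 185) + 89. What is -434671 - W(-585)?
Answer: -433990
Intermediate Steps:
W(K) = -96 + K (W(K) = (-185 + K) + 89 = -96 + K)
-434671 - W(-585) = -434671 - (-96 - 585) = -434671 - 1*(-681) = -434671 + 681 = -433990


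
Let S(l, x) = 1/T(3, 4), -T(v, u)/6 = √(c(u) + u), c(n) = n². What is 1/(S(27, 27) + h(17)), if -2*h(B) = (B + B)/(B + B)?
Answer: -360/179 + 12*√5/179 ≈ -1.8613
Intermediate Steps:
T(v, u) = -6*√(u + u²) (T(v, u) = -6*√(u² + u) = -6*√(u + u²))
h(B) = -½ (h(B) = -(B + B)/(2*(B + B)) = -2*B/(2*(2*B)) = -2*B*1/(2*B)/2 = -½*1 = -½)
S(l, x) = -√5/60 (S(l, x) = 1/(-6*2*√(1 + 4)) = 1/(-6*2*√5) = 1/(-12*√5) = -√5/60)
1/(S(27, 27) + h(17)) = 1/(-√5/60 - ½) = 1/(-½ - √5/60)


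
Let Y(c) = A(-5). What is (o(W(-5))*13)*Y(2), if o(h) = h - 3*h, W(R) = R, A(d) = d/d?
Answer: 130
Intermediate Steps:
A(d) = 1
Y(c) = 1
o(h) = -2*h
(o(W(-5))*13)*Y(2) = (-2*(-5)*13)*1 = (10*13)*1 = 130*1 = 130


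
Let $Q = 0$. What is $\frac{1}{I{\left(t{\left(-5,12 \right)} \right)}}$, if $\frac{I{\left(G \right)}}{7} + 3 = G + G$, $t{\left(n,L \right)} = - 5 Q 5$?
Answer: $- \frac{1}{21} \approx -0.047619$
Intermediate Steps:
$t{\left(n,L \right)} = 0$ ($t{\left(n,L \right)} = \left(-5\right) 0 \cdot 5 = 0 \cdot 5 = 0$)
$I{\left(G \right)} = -21 + 14 G$ ($I{\left(G \right)} = -21 + 7 \left(G + G\right) = -21 + 7 \cdot 2 G = -21 + 14 G$)
$\frac{1}{I{\left(t{\left(-5,12 \right)} \right)}} = \frac{1}{-21 + 14 \cdot 0} = \frac{1}{-21 + 0} = \frac{1}{-21} = - \frac{1}{21}$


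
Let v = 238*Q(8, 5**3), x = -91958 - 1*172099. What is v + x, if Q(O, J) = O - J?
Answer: -291903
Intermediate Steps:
x = -264057 (x = -91958 - 172099 = -264057)
v = -27846 (v = 238*(8 - 1*5**3) = 238*(8 - 1*125) = 238*(8 - 125) = 238*(-117) = -27846)
v + x = -27846 - 264057 = -291903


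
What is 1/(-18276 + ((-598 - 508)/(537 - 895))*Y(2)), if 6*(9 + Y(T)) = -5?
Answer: -1074/19661051 ≈ -5.4626e-5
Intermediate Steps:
Y(T) = -59/6 (Y(T) = -9 + (⅙)*(-5) = -9 - ⅚ = -59/6)
1/(-18276 + ((-598 - 508)/(537 - 895))*Y(2)) = 1/(-18276 + ((-598 - 508)/(537 - 895))*(-59/6)) = 1/(-18276 - 1106/(-358)*(-59/6)) = 1/(-18276 - 1106*(-1/358)*(-59/6)) = 1/(-18276 + (553/179)*(-59/6)) = 1/(-18276 - 32627/1074) = 1/(-19661051/1074) = -1074/19661051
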